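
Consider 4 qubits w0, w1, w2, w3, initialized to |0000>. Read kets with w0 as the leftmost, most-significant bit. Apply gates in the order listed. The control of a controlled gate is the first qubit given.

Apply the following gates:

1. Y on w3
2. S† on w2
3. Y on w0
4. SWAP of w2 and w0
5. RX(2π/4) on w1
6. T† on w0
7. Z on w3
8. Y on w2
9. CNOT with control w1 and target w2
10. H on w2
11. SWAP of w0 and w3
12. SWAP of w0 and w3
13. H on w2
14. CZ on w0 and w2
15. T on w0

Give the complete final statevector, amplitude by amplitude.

The final amplitudes are -sqrt(2)*I/2 on |0001>, -sqrt(2)/2 on |0111>, and 0 on every other basis state. Key observation: gates 10-13 undo each other exactly, leaving only the rest of the circuit to track.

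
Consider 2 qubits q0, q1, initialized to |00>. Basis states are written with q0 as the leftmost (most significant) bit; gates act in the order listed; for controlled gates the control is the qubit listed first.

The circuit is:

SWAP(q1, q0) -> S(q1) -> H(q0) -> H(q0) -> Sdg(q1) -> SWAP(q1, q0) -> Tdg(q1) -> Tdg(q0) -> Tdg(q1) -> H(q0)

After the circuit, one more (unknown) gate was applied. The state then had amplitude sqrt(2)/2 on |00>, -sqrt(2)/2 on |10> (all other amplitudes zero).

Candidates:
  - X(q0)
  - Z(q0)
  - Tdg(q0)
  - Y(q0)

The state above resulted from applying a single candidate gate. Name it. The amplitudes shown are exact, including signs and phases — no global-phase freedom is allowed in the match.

The applied gate was Z(q0).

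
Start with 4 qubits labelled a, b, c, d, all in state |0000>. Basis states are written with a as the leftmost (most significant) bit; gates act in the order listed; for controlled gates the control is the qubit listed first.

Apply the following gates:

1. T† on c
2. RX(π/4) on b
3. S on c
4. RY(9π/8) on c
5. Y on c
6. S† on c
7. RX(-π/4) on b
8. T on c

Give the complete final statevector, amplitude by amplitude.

The final amplitudes are -I*cos(pi/16) on |0000>, -exp(I*pi/4)*sin(pi/16) on |0010>, and 0 on every other basis state.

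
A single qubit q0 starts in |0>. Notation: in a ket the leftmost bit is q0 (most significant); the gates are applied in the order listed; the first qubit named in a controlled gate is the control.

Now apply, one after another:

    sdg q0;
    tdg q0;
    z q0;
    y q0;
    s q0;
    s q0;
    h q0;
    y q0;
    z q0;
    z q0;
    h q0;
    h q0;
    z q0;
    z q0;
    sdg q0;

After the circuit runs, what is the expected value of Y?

In the final state, Y has expectation -1.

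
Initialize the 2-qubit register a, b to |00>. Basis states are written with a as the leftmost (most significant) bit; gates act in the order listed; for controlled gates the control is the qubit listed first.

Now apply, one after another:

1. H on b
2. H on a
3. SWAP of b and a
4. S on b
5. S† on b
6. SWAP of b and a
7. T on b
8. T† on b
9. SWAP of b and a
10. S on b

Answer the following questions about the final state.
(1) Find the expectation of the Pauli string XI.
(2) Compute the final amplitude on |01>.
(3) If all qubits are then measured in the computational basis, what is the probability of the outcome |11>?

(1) The observable XI averages to 1. Key observation: steps 5-10 multiply out to the identity, so the circuit reduces to the remaining gates.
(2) The final state's coefficient on |01> equals I/2.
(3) The probability of measuring |11> is 1/4.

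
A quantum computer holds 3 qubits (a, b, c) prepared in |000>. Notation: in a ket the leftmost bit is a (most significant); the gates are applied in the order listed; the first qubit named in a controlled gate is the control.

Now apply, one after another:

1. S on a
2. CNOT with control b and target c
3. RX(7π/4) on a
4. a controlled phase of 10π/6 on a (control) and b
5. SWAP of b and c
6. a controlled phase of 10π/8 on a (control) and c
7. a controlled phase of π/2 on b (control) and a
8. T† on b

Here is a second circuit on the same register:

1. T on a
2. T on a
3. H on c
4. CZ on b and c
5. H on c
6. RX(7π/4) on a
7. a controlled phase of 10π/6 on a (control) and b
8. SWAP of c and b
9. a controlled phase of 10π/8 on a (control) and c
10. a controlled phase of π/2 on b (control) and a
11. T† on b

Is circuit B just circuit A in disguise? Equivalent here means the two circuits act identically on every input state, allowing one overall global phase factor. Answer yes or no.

Yes — the two circuits implement the same unitary up to a global phase.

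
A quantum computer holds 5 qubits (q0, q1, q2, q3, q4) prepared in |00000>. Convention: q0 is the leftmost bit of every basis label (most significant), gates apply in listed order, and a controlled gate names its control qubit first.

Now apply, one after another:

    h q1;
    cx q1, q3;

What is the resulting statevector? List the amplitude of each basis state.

The final amplitudes are sqrt(2)/2 on |00000>, sqrt(2)/2 on |01010>, and 0 on every other basis state.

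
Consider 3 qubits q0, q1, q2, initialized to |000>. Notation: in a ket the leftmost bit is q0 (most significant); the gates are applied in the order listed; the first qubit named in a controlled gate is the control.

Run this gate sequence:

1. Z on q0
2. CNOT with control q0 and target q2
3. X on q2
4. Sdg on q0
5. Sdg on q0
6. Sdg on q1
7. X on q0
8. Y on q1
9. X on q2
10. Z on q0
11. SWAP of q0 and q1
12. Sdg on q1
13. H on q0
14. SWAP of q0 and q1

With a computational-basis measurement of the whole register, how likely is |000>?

The probability of measuring |000> is 0.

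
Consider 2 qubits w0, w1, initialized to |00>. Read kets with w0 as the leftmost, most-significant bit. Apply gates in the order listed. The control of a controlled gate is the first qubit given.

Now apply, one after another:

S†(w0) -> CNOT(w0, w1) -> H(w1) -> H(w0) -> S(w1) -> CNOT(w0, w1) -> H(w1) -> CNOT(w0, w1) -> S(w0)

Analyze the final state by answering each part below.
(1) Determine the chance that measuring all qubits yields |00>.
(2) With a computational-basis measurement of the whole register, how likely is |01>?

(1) The probability of measuring |00> is 1/4.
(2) The probability of measuring |01> is 1/4.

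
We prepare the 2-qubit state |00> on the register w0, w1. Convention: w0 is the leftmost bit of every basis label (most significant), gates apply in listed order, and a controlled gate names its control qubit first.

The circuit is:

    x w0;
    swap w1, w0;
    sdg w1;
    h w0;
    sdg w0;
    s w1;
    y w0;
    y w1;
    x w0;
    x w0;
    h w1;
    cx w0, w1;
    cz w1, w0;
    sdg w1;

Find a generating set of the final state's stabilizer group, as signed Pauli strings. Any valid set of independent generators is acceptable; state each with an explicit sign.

The final state is stabilized by the group generated by -YZ, -ZY; other independent generating sets are equally valid.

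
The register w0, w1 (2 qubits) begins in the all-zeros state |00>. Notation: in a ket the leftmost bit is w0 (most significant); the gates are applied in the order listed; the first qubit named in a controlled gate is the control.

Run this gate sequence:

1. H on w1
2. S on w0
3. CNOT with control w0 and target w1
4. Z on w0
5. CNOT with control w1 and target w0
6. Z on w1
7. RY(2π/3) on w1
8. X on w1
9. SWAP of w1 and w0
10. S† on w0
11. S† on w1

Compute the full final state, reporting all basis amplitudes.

The resulting statevector has amplitude sqrt(6)/4 on |00>, sqrt(2)*I/4 on |01>, -sqrt(2)*I/4 on |10>, -sqrt(6)/4 on |11>.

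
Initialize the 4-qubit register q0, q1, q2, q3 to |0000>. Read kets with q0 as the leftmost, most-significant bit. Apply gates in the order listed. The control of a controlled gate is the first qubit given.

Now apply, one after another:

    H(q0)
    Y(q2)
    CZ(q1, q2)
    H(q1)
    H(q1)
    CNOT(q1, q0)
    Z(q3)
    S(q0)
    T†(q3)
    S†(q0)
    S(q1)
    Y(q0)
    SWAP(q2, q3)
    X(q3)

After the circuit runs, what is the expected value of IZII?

The expectation value of IZII is 1.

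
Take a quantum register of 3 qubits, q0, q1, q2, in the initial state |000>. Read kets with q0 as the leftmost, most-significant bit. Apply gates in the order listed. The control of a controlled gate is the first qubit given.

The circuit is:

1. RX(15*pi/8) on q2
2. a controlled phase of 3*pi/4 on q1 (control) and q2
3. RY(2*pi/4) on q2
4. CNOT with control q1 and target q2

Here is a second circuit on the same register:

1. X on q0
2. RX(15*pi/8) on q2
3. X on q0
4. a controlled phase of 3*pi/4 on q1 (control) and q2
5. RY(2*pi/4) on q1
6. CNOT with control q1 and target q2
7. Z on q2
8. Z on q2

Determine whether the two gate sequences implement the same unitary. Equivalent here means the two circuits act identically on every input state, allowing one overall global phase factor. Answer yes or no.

No: there is an input state on which the two circuits produce genuinely different outputs (not merely differing by a phase).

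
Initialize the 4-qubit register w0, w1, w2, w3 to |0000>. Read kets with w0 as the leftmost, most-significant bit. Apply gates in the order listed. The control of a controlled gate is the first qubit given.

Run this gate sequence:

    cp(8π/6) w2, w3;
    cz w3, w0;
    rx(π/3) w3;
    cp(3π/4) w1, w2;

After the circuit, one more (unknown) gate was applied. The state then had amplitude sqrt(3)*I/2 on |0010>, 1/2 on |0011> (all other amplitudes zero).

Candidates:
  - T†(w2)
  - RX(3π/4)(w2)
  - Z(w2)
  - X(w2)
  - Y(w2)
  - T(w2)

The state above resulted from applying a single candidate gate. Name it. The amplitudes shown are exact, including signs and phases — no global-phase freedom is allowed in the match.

The unique candidate consistent with the amplitudes is Y(w2).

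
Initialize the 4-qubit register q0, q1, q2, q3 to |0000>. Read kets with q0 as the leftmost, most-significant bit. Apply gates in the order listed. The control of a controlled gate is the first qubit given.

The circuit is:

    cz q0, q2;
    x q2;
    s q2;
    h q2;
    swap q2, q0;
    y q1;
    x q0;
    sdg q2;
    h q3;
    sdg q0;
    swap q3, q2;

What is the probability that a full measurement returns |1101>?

The probability of measuring |1101> is 0.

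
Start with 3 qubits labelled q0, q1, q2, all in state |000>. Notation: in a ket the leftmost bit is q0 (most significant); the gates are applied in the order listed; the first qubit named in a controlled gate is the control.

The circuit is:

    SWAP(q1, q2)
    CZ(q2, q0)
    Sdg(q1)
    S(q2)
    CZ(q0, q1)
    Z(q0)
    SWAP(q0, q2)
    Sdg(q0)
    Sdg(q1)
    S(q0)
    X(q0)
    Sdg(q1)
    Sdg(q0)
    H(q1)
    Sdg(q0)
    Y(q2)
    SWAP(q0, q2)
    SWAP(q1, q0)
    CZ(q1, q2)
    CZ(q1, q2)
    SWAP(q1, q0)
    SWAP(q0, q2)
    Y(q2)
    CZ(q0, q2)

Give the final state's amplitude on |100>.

The final state's coefficient on |100> equals -sqrt(2)/2. Key observation: gates 16-23 undo each other exactly, leaving only the rest of the circuit to track.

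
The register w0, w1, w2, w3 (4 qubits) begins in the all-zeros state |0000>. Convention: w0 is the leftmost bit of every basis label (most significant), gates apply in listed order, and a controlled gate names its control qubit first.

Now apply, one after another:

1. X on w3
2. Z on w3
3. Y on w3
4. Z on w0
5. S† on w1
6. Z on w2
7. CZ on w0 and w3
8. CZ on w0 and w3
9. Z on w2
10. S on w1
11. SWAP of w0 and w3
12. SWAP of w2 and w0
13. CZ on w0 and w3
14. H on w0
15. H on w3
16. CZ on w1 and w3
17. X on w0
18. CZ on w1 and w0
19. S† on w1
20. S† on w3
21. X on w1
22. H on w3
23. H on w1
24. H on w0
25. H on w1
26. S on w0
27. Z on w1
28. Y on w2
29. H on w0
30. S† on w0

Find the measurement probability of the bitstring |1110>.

Outcome |1110> occurs with probability 1/4.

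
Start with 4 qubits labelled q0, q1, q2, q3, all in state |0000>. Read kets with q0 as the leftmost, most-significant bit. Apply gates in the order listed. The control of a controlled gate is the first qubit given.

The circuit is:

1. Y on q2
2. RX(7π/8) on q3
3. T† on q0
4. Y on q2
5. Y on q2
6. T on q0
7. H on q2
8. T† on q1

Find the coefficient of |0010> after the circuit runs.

The amplitude on |0010> is -sqrt(2)*I*sin(pi/16)/2. Key observation: steps 3-6 multiply out to the identity, so the circuit reduces to the remaining gates.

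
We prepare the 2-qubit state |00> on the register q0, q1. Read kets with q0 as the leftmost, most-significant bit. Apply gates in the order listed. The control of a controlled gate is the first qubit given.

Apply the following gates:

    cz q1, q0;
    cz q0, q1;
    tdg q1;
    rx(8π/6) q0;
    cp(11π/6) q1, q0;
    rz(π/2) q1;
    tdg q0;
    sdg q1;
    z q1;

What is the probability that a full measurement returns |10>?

A full measurement returns |10> with probability 3/4.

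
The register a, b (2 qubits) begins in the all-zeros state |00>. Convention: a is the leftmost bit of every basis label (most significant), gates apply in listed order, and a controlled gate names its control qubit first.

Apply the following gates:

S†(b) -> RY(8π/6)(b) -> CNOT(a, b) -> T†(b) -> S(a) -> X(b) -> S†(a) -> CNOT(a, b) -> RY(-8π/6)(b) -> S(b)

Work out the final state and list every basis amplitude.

The final amplitudes are sqrt(3)*(-1 + exp(3*I*pi/4))/4 on |00>, -3*exp(I*pi/4)/4 + I/4 on |01>, 0 on |10>, 0 on |11>.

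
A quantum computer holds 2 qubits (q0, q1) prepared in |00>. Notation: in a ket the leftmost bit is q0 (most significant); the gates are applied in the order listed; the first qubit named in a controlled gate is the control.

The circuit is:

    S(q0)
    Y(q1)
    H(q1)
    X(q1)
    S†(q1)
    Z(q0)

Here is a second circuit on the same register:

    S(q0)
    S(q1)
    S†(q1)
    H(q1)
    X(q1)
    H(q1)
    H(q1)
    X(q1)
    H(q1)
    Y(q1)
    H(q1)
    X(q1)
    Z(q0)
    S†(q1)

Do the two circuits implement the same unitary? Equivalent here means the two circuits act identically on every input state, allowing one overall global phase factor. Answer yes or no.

Yes — the two circuits implement the same unitary up to a global phase.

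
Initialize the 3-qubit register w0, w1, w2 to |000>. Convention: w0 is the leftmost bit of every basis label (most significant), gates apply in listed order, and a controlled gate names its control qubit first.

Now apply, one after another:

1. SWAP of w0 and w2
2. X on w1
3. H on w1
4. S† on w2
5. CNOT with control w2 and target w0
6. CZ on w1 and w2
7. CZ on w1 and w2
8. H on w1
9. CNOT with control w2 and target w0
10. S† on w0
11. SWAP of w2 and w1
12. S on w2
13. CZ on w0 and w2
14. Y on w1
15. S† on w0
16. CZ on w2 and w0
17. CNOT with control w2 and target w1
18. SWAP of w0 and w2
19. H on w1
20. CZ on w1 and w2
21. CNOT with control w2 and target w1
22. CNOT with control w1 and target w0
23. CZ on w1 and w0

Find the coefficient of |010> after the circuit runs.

The amplitude on |010> is -sqrt(2)/2.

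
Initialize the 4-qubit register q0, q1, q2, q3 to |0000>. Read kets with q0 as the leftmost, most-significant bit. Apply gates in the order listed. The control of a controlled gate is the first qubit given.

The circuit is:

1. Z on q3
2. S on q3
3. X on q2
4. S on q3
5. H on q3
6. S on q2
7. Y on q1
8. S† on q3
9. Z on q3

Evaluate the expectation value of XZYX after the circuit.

The observable XZYX averages to 0.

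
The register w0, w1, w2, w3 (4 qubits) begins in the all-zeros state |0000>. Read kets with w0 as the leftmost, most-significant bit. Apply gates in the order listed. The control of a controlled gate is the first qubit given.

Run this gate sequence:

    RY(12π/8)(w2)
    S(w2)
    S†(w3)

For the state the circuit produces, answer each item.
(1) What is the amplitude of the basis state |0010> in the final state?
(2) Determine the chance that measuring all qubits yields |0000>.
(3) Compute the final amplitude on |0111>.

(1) The final state's coefficient on |0010> equals sqrt(2)*I/2.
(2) A full measurement returns |0000> with probability 1/2.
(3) |0111> carries amplitude 0 in the final state.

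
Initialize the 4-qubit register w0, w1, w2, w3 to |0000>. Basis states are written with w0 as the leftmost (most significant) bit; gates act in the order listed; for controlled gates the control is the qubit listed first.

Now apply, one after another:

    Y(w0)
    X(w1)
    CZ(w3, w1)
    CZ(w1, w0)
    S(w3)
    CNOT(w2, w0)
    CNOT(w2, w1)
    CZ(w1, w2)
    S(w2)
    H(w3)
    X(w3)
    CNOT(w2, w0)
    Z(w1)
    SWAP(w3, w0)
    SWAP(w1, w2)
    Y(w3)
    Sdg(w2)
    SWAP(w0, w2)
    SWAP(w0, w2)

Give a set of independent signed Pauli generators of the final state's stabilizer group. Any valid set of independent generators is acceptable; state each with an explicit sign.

One valid set of independent stabilizer generators is +XIII, +IZII, -IIZI, +IIIZ (any independent generating set of the same group is equally correct). Key observation: the block from step 18 through step 19 cancels to the identity and can be dropped.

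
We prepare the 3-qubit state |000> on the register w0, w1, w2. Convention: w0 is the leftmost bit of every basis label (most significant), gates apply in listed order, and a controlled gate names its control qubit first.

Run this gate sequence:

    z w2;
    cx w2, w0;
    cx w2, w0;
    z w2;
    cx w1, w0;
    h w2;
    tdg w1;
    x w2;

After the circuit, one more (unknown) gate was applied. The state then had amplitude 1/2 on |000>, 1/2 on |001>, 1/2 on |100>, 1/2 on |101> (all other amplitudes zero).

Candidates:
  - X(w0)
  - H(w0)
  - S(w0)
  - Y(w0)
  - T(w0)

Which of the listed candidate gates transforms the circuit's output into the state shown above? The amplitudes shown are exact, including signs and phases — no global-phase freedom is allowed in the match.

The applied gate was H(w0). Key observation: steps 1-4 multiply out to the identity, so the circuit reduces to the remaining gates.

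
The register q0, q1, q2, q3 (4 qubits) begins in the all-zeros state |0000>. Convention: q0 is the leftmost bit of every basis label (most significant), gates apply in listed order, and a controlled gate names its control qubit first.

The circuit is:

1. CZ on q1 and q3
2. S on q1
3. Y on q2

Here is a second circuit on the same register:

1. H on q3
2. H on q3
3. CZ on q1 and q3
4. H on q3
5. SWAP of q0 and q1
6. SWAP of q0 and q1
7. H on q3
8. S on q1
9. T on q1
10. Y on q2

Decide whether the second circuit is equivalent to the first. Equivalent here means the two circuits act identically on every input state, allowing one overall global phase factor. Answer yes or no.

No, they are not equivalent — no single phase factor reconciles the two unitaries.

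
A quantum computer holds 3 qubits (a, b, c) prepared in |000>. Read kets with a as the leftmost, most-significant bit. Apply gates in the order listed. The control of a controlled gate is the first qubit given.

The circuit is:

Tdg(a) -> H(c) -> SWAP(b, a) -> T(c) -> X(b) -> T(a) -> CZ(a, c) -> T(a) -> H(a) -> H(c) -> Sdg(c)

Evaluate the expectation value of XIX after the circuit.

In the final state, XIX has expectation -sqrt(2)/2.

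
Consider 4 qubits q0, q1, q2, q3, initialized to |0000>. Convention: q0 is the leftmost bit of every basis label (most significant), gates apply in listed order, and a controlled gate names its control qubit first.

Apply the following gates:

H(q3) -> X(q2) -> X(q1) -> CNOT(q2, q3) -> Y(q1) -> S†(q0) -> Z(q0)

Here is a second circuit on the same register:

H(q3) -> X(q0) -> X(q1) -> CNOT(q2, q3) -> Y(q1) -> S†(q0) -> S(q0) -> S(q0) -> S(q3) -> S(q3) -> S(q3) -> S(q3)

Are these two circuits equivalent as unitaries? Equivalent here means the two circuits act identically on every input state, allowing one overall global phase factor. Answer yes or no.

No: there is an input state on which the two circuits produce genuinely different outputs (not merely differing by a phase).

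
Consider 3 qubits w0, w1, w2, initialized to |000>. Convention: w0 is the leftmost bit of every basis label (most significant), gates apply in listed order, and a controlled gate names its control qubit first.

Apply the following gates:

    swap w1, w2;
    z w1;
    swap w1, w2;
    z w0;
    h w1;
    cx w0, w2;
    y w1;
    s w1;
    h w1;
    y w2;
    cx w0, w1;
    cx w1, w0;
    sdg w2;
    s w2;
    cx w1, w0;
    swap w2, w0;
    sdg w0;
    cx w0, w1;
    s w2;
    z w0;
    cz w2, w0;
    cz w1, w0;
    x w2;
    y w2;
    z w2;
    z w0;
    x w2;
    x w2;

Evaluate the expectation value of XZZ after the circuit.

In the final state, XZZ has expectation 0. Key observation: gates 12-15 undo each other exactly, leaving only the rest of the circuit to track.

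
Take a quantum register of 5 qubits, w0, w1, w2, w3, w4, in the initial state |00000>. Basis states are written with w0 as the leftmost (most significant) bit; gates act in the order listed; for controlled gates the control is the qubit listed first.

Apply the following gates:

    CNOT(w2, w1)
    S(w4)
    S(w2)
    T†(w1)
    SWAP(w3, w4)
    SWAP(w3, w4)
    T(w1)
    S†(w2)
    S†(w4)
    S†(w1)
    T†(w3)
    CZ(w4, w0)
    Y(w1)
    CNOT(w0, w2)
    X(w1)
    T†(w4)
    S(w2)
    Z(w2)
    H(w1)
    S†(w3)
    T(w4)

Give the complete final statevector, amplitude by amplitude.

The resulting statevector has amplitude sqrt(2)*I/2 on |00000>, sqrt(2)*I/2 on |01000>, and 0 on every other basis state.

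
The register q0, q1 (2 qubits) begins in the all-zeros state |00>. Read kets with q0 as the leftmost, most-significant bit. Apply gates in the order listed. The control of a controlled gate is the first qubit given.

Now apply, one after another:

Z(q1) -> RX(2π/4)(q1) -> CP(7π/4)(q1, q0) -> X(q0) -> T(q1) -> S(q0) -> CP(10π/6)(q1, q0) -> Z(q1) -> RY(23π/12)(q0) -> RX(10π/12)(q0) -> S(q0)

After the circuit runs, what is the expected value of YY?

The observable YY averages to 1/4.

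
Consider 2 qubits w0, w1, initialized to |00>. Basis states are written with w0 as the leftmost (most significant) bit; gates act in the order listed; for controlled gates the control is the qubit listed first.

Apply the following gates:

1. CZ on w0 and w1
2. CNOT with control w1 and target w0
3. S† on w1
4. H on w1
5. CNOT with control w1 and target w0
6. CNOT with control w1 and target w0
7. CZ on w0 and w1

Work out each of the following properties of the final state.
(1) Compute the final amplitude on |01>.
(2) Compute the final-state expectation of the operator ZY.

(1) The amplitude on |01> is sqrt(2)/2.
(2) The expectation value of ZY is 0.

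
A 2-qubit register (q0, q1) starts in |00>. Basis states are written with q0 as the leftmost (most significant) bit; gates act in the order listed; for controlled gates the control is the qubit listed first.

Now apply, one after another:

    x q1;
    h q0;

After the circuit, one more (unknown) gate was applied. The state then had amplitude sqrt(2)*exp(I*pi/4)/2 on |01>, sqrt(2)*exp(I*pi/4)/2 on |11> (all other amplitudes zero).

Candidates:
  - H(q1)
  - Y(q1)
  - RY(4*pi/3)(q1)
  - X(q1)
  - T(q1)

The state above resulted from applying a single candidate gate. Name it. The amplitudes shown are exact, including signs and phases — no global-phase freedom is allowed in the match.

It was T(q1) that produced the state shown.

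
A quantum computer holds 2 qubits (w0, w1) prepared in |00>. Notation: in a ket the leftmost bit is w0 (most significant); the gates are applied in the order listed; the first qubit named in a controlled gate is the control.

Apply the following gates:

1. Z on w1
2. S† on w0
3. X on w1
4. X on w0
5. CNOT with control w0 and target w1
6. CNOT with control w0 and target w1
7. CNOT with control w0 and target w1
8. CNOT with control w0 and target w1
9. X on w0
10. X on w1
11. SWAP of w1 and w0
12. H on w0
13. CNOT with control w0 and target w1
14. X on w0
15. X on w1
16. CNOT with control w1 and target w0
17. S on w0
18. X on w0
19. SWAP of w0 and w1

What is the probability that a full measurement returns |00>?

Outcome |00> occurs with probability 0. Key observation: gates 3-10 undo each other exactly, leaving only the rest of the circuit to track.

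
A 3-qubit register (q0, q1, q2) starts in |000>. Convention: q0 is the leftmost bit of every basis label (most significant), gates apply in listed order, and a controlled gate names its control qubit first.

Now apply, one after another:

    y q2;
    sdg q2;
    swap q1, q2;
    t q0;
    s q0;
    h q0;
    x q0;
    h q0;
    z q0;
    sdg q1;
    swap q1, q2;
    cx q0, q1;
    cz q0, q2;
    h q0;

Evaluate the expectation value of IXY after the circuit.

In the final state, IXY has expectation 0. Key observation: gates 6-9 undo each other exactly, leaving only the rest of the circuit to track.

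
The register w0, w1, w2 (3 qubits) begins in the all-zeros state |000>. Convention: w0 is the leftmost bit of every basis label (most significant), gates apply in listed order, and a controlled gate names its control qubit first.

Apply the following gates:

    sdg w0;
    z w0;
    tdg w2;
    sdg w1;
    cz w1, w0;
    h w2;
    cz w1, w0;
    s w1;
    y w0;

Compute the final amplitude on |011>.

|011> carries amplitude 0 in the final state.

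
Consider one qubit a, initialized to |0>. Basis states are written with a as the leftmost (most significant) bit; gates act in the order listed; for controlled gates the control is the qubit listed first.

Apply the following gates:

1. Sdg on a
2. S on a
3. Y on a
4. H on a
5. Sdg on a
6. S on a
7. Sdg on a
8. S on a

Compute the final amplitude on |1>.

The amplitude on |1> is -sqrt(2)*I/2.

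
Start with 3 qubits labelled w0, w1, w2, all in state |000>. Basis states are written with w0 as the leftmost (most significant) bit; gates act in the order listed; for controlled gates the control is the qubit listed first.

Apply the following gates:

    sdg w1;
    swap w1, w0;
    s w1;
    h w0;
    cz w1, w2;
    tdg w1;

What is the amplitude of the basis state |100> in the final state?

The final state's coefficient on |100> equals sqrt(2)/2.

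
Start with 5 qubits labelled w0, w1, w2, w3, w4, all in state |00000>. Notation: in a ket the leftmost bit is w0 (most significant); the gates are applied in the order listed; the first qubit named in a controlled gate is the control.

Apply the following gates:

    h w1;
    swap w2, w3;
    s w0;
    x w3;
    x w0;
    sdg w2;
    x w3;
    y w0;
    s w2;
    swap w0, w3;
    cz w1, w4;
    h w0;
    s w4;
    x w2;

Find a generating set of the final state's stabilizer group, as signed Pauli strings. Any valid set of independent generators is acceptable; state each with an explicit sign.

The final state is stabilized by the group generated by +XIIII, +IXIII, -IIZII, +IIIZI, +IIIIZ; other independent generating sets are equally valid.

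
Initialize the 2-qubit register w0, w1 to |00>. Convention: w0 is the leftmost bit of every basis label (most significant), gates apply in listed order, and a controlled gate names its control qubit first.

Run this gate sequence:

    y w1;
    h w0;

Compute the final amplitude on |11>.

The final state's coefficient on |11> equals sqrt(2)*I/2.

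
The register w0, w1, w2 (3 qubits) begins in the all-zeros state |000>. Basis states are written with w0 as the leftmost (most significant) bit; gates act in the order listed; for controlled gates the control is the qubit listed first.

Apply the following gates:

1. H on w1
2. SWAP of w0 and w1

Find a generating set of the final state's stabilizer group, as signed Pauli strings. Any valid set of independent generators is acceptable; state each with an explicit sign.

One valid set of independent stabilizer generators is +XII, +IZI, +IIZ (any independent generating set of the same group is equally correct).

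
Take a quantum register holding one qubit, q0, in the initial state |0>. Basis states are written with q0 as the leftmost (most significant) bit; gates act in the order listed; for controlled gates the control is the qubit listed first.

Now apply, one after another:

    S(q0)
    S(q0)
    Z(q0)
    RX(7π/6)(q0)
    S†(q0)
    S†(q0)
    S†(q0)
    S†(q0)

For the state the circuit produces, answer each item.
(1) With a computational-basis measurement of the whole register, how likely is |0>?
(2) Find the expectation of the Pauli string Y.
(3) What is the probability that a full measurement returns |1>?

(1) A full measurement returns |0> with probability 1/2 - sqrt(3)/4.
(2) In the final state, Y has expectation 1/2.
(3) A full measurement returns |1> with probability sqrt(3)/4 + 1/2.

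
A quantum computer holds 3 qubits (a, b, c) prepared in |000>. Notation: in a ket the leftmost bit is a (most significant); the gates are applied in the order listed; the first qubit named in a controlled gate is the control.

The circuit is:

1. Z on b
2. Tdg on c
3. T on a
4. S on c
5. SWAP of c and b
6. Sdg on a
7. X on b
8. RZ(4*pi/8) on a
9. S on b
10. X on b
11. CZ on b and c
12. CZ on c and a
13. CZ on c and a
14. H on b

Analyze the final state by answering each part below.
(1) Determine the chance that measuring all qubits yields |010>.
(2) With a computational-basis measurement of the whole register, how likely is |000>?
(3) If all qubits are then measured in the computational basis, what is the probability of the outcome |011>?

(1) Outcome |010> occurs with probability 1/2. Key observation: steps 12-13 multiply out to the identity, so the circuit reduces to the remaining gates.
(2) Outcome |000> occurs with probability 1/2.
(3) Outcome |011> occurs with probability 0.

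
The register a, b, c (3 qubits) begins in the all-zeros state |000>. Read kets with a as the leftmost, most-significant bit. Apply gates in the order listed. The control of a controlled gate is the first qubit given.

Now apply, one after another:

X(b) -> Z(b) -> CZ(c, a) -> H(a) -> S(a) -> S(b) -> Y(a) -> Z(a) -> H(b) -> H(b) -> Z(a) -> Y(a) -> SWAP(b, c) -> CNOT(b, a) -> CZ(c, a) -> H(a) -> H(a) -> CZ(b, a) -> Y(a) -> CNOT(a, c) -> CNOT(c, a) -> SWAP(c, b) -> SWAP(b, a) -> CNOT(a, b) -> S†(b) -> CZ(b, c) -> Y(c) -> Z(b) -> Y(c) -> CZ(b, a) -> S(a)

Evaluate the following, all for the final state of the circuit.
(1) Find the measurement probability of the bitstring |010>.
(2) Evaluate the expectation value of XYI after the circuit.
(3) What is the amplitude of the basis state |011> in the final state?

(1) The probability of measuring |010> is 1/2. Key observation: gates 7-12 undo each other exactly, leaving only the rest of the circuit to track.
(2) In the final state, XYI has expectation -1.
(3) |011> carries amplitude 0 in the final state.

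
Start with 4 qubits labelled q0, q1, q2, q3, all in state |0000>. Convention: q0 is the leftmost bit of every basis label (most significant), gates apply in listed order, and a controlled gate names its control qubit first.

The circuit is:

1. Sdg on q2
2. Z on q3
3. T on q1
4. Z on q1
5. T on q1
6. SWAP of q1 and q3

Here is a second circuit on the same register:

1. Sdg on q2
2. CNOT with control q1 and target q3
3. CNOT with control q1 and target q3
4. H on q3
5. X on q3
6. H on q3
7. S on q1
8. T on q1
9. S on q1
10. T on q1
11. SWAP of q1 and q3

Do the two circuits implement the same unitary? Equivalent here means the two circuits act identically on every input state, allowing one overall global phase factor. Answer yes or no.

Yes, they are equivalent — the unitaries differ by at most a global phase.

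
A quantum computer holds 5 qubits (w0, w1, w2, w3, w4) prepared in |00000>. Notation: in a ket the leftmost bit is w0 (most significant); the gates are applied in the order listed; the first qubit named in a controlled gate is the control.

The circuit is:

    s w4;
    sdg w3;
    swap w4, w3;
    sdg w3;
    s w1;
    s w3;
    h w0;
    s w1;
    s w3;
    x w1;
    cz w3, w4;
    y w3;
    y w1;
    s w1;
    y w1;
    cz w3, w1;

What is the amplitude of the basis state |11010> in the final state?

The amplitude on |11010> is -sqrt(2)*I/2.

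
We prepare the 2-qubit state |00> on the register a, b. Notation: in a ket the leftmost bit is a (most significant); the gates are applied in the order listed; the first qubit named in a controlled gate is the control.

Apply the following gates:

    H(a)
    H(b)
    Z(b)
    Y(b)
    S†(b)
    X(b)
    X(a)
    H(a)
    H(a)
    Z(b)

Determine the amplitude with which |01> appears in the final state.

The final state's coefficient on |01> equals -I/2. Key observation: steps 8-9 multiply out to the identity, so the circuit reduces to the remaining gates.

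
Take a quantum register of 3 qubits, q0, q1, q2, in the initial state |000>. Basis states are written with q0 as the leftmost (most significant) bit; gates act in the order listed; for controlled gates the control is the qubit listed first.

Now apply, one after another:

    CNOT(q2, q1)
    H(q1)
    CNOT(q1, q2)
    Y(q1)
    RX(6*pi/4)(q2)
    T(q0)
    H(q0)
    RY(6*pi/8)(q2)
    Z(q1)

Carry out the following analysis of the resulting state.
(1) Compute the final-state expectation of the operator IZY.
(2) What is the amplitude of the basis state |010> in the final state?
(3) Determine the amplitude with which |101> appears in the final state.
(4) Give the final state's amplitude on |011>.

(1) The observable IZY averages to -1.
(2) The amplitude on |010> is sqrt(2)*sqrt(sqrt(2) + 2)/8 + sqrt(2)*I*sqrt(2 - sqrt(2))/8.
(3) |101> carries amplitude -sqrt(2)*sqrt(sqrt(2) + 2)/8 + sqrt(2)*I*sqrt(2 - sqrt(2))/8 in the final state.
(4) The amplitude on |011> is -sqrt(2)*sqrt(2 - sqrt(2))/8 + sqrt(2)*I*sqrt(sqrt(2) + 2)/8.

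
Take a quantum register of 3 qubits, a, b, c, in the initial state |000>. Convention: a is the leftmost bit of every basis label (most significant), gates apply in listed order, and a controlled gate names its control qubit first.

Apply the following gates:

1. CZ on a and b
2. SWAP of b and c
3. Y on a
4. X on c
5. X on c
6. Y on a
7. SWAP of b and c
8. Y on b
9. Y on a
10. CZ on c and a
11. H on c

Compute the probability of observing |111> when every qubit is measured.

The probability of measuring |111> is 1/2. Key observation: the block from step 2 through step 7 cancels to the identity and can be dropped.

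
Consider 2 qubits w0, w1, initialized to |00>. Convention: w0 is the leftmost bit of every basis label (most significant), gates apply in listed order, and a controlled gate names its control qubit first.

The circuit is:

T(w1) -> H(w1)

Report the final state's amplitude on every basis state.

The resulting statevector has amplitude sqrt(2)/2 on |00>, sqrt(2)/2 on |01>, 0 on |10>, 0 on |11>.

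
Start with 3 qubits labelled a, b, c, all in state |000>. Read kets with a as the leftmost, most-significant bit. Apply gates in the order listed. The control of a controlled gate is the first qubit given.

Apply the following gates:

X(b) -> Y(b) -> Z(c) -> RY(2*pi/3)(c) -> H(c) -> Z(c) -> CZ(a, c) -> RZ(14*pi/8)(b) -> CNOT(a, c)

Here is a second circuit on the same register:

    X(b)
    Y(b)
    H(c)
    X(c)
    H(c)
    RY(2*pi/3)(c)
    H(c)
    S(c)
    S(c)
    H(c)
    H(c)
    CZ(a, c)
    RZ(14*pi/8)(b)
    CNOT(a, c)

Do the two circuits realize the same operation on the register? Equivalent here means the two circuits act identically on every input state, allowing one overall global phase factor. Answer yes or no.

Yes, they are equivalent — the unitaries differ by at most a global phase.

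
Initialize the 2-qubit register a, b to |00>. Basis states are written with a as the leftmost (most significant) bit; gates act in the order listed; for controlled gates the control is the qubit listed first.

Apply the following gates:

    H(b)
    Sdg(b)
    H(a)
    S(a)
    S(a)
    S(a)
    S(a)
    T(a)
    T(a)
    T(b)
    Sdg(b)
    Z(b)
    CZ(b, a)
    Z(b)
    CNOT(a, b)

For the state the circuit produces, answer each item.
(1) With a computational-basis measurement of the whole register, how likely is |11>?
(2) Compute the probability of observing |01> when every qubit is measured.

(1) Outcome |11> occurs with probability 1/4. Key observation: steps 4-7 multiply out to the identity, so the circuit reduces to the remaining gates.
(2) A full measurement returns |01> with probability 1/4.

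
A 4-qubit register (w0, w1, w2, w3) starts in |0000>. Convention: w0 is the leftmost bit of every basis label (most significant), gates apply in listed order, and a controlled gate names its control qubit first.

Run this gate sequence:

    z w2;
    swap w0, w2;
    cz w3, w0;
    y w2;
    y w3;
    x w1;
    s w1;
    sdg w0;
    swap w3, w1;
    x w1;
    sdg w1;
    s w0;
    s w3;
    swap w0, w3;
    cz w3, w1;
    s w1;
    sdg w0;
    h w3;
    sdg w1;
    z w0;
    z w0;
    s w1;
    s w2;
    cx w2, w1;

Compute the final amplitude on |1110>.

|1110> carries amplitude sqrt(2)/2 in the final state. Key observation: gates 19-22 undo each other exactly, leaving only the rest of the circuit to track.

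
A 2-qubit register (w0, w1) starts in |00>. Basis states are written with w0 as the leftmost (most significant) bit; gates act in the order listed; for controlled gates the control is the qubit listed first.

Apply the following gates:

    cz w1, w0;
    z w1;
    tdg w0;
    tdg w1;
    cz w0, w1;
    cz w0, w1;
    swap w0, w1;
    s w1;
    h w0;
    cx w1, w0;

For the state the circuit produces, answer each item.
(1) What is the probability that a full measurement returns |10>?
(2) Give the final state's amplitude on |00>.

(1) Outcome |10> occurs with probability 1/2. Key observation: gates 5-6 undo each other exactly, leaving only the rest of the circuit to track.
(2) The final state's coefficient on |00> equals sqrt(2)/2.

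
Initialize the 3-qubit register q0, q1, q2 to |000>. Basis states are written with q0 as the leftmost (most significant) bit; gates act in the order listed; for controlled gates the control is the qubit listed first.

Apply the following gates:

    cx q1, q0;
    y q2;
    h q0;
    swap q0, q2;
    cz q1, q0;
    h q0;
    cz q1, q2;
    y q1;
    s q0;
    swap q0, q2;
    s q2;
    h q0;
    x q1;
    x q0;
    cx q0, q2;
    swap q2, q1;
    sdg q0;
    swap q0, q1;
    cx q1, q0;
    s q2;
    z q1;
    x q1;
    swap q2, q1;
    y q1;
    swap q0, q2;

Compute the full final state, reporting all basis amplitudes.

After the circuit, the state carries amplitude sqrt(2)/2 on |010>, sqrt(2)/2 on |011>, and 0 on every other basis state.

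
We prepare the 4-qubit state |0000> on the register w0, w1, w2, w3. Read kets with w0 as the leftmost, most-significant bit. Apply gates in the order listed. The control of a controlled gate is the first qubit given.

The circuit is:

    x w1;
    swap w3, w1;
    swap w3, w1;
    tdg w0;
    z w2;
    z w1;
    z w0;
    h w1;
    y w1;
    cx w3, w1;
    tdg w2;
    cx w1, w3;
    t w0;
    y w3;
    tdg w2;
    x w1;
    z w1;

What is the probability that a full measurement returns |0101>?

The probability of measuring |0101> is 1/2. Key observation: gates 2-3 undo each other exactly, leaving only the rest of the circuit to track.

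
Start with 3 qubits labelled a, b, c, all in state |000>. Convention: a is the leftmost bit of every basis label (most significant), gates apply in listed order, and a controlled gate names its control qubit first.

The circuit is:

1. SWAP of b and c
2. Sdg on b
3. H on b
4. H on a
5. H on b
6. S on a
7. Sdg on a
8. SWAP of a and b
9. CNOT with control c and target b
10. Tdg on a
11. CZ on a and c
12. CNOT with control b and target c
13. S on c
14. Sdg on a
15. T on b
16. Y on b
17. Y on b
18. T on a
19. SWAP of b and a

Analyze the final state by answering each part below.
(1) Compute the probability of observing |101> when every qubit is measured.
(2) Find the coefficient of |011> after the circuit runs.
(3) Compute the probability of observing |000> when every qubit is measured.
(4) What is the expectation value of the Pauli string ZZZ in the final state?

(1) Outcome |101> occurs with probability 1/2. Key observation: gates 6-7 undo each other exactly, leaving only the rest of the circuit to track.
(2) The final state's coefficient on |011> equals 0.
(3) Outcome |000> occurs with probability 1/2.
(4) The observable ZZZ averages to 1.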